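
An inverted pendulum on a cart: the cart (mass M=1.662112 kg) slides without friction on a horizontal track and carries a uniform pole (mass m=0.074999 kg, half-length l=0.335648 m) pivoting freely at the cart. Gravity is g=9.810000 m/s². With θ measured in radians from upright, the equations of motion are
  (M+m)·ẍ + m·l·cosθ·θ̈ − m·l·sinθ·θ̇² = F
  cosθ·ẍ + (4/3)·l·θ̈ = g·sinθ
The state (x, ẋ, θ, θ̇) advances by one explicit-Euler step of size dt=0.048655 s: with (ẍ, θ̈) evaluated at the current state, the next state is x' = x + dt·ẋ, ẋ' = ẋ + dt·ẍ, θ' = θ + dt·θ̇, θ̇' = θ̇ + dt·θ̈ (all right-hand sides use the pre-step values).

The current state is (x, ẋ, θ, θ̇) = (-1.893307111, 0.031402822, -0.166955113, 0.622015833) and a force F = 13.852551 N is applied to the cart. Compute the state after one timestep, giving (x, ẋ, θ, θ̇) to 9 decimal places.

(-1.891779207, 0.434583166, -0.136690933, -0.443594201)

sinθ=-0.166180575, cosθ=0.986095338
temp = (F + m·l·θ̇²·sinθ)/(M+m) = (13.852551 + -0.001618537)/1.737111 = 7.973544847
θ̈ = (g·sinθ − cosθ·temp)/(l·(4/3 − m·cos²θ/(M+m))) = -21.901346912
ẍ = temp − m·l·θ̈·cosθ/(M+m) = 8.286514117
Euler: x'=-1.893307111+0.048655·0.031402822=-1.891779207, ẋ'=0.031402822+0.048655·8.286514117=0.434583166
       θ'=-0.166955113+0.048655·0.622015833=-0.136690933, θ̇'=0.622015833+0.048655·-21.901346912=-0.443594201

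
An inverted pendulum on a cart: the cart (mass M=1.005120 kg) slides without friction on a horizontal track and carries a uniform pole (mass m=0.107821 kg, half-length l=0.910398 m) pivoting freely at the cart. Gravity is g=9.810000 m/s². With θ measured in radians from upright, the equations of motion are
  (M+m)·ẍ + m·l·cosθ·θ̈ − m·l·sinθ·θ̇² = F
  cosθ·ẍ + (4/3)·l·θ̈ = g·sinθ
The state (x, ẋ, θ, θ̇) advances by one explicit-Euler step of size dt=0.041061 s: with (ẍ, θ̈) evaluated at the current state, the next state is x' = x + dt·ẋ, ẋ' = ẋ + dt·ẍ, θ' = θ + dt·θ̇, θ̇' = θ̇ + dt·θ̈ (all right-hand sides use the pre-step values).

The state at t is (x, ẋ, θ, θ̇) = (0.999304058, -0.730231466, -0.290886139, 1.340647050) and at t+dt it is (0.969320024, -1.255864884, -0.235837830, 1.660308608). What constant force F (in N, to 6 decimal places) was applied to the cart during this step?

ẍ = (ẋ'−ẋ)/dt = (-1.255864884−-0.730231466)/0.041061 = -12.801281
θ̈ = (θ̇'−θ̇)/dt = (1.660308608−1.340647050)/0.041061 = 7.785041
sinθ=-0.286801, cosθ=0.957990
F = (M+m)·ẍ + m·l·cosθ·θ̈ − m·l·sinθ·θ̇² = -14.247071 + 0.732077 − -0.050599 = -13.464395

F = -13.464395 N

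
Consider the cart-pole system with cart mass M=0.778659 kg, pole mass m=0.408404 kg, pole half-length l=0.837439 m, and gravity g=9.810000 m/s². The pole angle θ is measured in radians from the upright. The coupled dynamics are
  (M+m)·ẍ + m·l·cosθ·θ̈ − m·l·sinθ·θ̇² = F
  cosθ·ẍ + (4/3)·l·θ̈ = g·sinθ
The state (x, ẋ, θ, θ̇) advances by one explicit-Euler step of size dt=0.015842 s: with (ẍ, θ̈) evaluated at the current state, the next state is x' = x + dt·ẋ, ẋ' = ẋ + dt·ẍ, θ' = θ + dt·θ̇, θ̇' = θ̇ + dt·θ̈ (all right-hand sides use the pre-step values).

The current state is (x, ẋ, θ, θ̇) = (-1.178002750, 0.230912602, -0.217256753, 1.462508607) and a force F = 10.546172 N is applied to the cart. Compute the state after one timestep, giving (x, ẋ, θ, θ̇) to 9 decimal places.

(-1.174344633, 0.425991535, -0.194087692, 1.261904151)

sinθ=-0.215551678, cosθ=0.976492434
temp = (F + m·l·θ̇²·sinθ)/(M+m) = (10.546172 + -0.157685383)/1.187063 = 8.751419779
θ̈ = (g·sinθ − cosθ·temp)/(l·(4/3 − m·cos²θ/(M+m))) = -12.662823875
ẍ = temp − m·l·θ̈·cosθ/(M+m) = 12.314034434
Euler: x'=-1.178002750+0.015842·0.230912602=-1.174344633, ẋ'=0.230912602+0.015842·12.314034434=0.425991535
       θ'=-0.217256753+0.015842·1.462508607=-0.194087692, θ̇'=1.462508607+0.015842·-12.662823875=1.261904151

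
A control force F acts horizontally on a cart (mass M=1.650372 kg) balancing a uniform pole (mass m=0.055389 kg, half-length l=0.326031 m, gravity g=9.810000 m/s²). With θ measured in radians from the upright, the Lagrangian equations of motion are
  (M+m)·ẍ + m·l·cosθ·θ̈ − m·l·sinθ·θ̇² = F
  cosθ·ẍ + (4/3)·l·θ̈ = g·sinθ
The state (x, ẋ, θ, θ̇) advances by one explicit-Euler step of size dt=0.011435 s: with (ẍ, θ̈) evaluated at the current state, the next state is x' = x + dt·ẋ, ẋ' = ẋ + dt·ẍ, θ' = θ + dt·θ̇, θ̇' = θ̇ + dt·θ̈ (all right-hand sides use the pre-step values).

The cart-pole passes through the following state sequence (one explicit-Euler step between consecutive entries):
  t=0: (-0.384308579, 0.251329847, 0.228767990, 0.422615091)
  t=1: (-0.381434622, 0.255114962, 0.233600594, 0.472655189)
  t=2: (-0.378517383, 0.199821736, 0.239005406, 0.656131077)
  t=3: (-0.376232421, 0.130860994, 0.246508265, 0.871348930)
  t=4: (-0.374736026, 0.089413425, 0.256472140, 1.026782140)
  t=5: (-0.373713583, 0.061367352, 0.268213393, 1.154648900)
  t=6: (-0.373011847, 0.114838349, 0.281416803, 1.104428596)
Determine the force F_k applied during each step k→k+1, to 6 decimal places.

step 0→1:
  ẍ = (ẋ'−ẋ)/dt = (0.255114962−0.251329847)/0.011435 = 0.331011
  θ̈ = (θ̇'−θ̇)/dt = (0.472655189−0.422615091)/0.011435 = 4.376047
  sinθ=0.226778, cosθ=0.973947
  F = (M+m)·ẍ + m·l·cosθ·θ̈ − m·l·sinθ·θ̇² = 0.564626 + 0.076966 − 0.000731 = 0.640861
step 1→2:
  ẍ = (ẋ'−ẋ)/dt = (0.199821736−0.255114962)/0.011435 = -4.835437
  θ̈ = (θ̇'−θ̇)/dt = (0.656131077−0.472655189)/0.011435 = 16.045115
  sinθ=0.231482, cosθ=0.972839
  F = (M+m)·ẍ + m·l·cosθ·θ̈ − m·l·sinθ·θ̇² = -8.248100 + 0.281881 − 0.000934 = -7.967153
step 2→3:
  ẍ = (ẋ'−ẋ)/dt = (0.130860994−0.199821736)/0.011435 = -6.030673
  θ̈ = (θ̇'−θ̇)/dt = (0.871348930−0.656131077)/0.011435 = 18.820975
  sinθ=0.236736, cosθ=0.971574
  F = (M+m)·ẍ + m·l·cosθ·θ̈ − m·l·sinθ·θ̇² = -10.286886 + 0.330218 − 0.001840 = -9.958509
step 3→4:
  ẍ = (ẋ'−ẋ)/dt = (0.089413425−0.130860994)/0.011435 = -3.624623
  θ̈ = (θ̇'−θ̇)/dt = (1.026782140−0.871348930)/0.011435 = 13.592760
  sinθ=0.244019, cosθ=0.969770
  F = (M+m)·ẍ + m·l·cosθ·θ̈ − m·l·sinθ·θ̇² = -6.182741 + 0.238045 − 0.003346 = -5.948042
step 4→5:
  ẍ = (ẋ'−ẋ)/dt = (0.061367352−0.089413425)/0.011435 = -2.452652
  θ̈ = (θ̇'−θ̇)/dt = (1.154648900−1.026782140)/0.011435 = 11.182052
  sinθ=0.253670, cosθ=0.967291
  F = (M+m)·ẍ + m·l·cosθ·θ̈ − m·l·sinθ·θ̇² = -4.183638 + 0.195326 − 0.004830 = -3.993141
step 5→6:
  ẍ = (ẋ'−ẋ)/dt = (0.114838349−0.061367352)/0.011435 = 4.676082
  θ̈ = (θ̇'−θ̇)/dt = (1.104428596−1.154648900)/0.011435 = -4.391806
  sinθ=0.265009, cosθ=0.964246
  F = (M+m)·ẍ + m·l·cosθ·θ̈ − m·l·sinθ·θ̇² = 7.976278 + -0.076474 − 0.006380 = 7.893424

F_0 = 0.640861 N
F_1 = -7.967153 N
F_2 = -9.958509 N
F_3 = -5.948042 N
F_4 = -3.993141 N
F_5 = 7.893424 N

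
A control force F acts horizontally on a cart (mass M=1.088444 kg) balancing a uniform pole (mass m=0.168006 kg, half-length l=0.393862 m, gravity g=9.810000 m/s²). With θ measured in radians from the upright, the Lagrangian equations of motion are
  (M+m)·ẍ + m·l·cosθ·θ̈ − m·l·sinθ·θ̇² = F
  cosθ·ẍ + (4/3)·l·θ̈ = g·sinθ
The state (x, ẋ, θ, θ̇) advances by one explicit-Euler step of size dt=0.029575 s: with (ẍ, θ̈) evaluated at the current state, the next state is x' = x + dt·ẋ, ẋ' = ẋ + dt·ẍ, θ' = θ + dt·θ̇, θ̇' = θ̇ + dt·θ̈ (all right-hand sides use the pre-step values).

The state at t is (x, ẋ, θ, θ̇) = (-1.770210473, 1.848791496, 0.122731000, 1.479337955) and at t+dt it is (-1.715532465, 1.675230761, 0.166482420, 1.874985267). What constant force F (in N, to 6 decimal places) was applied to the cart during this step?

ẍ = (ẋ'−ẋ)/dt = (1.675230761−1.848791496)/0.029575 = -5.868495
θ̈ = (θ̇'−θ̇)/dt = (1.874985267−1.479337955)/0.029575 = 13.377762
sinθ=0.122423, cosθ=0.992478
F = (M+m)·ẍ + m·l·cosθ·θ̈ − m·l·sinθ·θ̇² = -7.373470 + 0.878564 − 0.017728 = -6.512635

F = -6.512635 N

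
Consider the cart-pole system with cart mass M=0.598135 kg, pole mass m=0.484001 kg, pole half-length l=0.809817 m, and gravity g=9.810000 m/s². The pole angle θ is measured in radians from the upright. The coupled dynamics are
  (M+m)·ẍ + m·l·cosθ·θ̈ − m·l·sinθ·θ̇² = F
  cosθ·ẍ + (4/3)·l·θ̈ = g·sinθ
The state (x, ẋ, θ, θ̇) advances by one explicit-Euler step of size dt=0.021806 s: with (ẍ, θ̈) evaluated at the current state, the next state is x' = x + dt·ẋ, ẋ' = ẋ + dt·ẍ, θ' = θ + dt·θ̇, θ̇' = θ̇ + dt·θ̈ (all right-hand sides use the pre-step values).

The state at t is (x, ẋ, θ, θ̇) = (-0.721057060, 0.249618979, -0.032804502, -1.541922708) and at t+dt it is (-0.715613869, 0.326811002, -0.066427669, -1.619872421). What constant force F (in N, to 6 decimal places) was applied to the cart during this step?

ẍ = (ẋ'−ẋ)/dt = (0.326811002−0.249618979)/0.021806 = 3.539944
θ̈ = (θ̇'−θ̇)/dt = (-1.619872421−-1.541922708)/0.021806 = -3.574691
sinθ=-0.032799, cosθ=0.999462
F = (M+m)·ẍ + m·l·cosθ·θ̈ − m·l·sinθ·θ̇² = 3.830701 + -1.400354 − -0.030564 = 2.460911

F = 2.460911 N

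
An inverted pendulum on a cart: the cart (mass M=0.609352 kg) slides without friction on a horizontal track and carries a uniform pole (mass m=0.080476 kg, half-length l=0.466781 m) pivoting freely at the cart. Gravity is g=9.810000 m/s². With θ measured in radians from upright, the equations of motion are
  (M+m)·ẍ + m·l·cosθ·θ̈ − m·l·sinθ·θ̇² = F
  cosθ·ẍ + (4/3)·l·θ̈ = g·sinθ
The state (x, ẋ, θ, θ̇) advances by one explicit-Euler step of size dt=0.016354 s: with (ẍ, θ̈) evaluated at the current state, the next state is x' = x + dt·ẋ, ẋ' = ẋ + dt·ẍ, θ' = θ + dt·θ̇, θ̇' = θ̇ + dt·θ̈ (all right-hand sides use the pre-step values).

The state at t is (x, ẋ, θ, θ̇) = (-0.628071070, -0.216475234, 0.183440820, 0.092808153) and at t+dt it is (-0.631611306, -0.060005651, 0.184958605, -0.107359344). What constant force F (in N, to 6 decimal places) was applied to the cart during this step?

ẍ = (ẋ'−ẋ)/dt = (-0.060005651−-0.216475234)/0.016354 = 9.567664
θ̈ = (θ̇'−θ̇)/dt = (-0.107359344−0.092808153)/0.016354 = -12.239666
sinθ=0.182414, cosθ=0.983222
F = (M+m)·ẍ + m·l·cosθ·θ̈ − m·l·sinθ·θ̇² = 6.600043 + -0.452065 − 0.000059 = 6.147919

F = 6.147919 N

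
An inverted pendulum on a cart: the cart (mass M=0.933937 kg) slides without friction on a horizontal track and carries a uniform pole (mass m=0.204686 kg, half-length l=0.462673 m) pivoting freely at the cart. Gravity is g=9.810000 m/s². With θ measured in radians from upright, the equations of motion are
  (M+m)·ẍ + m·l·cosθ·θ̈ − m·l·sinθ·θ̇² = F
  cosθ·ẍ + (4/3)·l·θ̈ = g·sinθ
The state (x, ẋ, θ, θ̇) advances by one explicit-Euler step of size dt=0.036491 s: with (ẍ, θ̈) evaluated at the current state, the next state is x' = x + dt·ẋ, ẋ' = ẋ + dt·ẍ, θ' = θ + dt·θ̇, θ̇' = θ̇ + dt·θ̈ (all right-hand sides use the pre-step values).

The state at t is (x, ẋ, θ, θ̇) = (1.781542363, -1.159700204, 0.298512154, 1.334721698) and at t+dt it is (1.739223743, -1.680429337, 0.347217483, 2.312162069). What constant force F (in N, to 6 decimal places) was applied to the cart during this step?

ẍ = (ẋ'−ẋ)/dt = (-1.680429337−-1.159700204)/0.036491 = -14.270070
θ̈ = (θ̇'−θ̇)/dt = (2.312162069−1.334721698)/0.036491 = 26.785793
sinθ=0.294098, cosθ=0.955775
F = (M+m)·ẍ + m·l·cosθ·θ̈ − m·l·sinθ·θ̇² = -16.248230 + 2.424502 − 0.049618 = -13.873346

F = -13.873346 N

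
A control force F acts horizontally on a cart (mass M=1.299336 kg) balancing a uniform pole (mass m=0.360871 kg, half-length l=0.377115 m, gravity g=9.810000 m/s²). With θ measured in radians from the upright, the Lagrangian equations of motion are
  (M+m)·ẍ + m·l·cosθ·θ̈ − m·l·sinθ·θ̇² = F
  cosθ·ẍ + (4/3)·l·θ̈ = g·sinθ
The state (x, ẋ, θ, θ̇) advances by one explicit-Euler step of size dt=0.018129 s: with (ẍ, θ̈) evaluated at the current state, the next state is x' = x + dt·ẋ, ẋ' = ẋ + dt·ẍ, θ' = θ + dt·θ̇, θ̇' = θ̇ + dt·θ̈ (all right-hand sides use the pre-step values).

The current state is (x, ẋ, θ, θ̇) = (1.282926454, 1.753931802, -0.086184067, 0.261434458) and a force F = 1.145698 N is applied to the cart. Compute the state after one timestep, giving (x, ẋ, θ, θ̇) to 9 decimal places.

(1.314723484, 1.771813727, -0.081444522, 0.195557930)

sinθ=-0.086077415, cosθ=0.996288452
temp = (F + m·l·θ̇²·sinθ)/(M+m) = (1.145698 + -0.000800646)/1.660207 = 0.689611207
θ̈ = (g·sinθ − cosθ·temp)/(l·(4/3 − m·cos²θ/(M+m))) = -3.633765119
ẍ = temp − m·l·θ̈·cosθ/(M+m) = 0.986371300
Euler: x'=1.282926454+0.018129·1.753931802=1.314723484, ẋ'=1.753931802+0.018129·0.986371300=1.771813727
       θ'=-0.086184067+0.018129·0.261434458=-0.081444522, θ̇'=0.261434458+0.018129·-3.633765119=0.195557930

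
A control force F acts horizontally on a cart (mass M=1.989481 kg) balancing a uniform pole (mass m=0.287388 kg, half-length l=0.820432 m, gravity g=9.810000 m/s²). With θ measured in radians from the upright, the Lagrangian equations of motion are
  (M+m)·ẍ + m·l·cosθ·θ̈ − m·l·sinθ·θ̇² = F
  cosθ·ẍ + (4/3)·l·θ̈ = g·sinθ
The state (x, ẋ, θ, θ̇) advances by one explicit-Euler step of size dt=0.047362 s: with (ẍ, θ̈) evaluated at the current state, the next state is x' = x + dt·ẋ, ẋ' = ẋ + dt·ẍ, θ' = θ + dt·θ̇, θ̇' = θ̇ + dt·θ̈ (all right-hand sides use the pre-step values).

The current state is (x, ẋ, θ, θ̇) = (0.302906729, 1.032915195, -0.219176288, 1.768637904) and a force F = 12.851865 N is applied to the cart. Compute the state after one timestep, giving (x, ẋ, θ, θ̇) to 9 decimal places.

sinθ=-0.217425691, cosθ=0.976076877
temp = (F + m·l·θ̇²·sinθ)/(M+m) = (12.851865 + -0.160361436)/2.276869 = 5.574103545
θ̈ = (g·sinθ − cosθ·temp)/(l·(4/3 − m·cos²θ/(M+m))) = -7.609851671
ẍ = temp − m·l·θ̈·cosθ/(M+m) = 6.343293126
Euler: x'=0.302906729+0.047362·1.032915195=0.351827658, ẋ'=1.032915195+0.047362·6.343293126=1.333346244
       θ'=-0.219176288+0.047362·1.768637904=-0.135410060, θ̇'=1.768637904+0.047362·-7.609851671=1.408220109

(0.351827658, 1.333346244, -0.135410060, 1.408220109)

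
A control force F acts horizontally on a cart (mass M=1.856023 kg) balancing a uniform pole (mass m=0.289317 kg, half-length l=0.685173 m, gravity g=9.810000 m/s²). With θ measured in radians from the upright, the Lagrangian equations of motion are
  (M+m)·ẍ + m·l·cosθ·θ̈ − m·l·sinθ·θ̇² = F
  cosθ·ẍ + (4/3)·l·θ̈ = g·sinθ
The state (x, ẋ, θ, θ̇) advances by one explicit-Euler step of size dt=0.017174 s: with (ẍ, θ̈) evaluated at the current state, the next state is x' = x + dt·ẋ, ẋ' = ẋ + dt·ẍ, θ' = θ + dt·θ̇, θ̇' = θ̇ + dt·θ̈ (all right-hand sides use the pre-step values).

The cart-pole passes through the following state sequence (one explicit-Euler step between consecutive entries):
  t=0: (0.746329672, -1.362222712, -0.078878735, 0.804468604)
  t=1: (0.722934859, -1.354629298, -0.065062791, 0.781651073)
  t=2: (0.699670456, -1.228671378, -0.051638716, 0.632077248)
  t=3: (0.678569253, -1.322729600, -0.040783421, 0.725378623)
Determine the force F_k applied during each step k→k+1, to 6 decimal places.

step 0→1:
  ẍ = (ẋ'−ẋ)/dt = (-1.354629298−-1.362222712)/0.017174 = 0.442146
  θ̈ = (θ̇'−θ̇)/dt = (0.781651073−0.804468604)/0.017174 = -1.328609
  sinθ=-0.078797, cosθ=0.996891
  F = (M+m)·ẍ + m·l·cosθ·θ̈ − m·l·sinθ·θ̇² = 0.948553 + -0.262554 − -0.010109 = 0.696108
step 1→2:
  ẍ = (ẋ'−ẋ)/dt = (-1.228671378−-1.354629298)/0.017174 = 7.334221
  θ̈ = (θ̇'−θ̇)/dt = (0.632077248−0.781651073)/0.017174 = -8.709318
  sinθ=-0.065017, cosθ=0.997884
  F = (M+m)·ẍ + m·l·cosθ·θ̈ − m·l·sinθ·θ̇² = 15.734399 + -1.722814 − -0.007875 = 14.019459
step 2→3:
  ẍ = (ẋ'−ẋ)/dt = (-1.322729600−-1.228671378)/0.017174 = -5.476780
  θ̈ = (θ̇'−θ̇)/dt = (0.725378623−0.632077248)/0.017174 = 5.432711
  sinθ=-0.051616, cosθ=0.998667
  F = (M+m)·ẍ + m·l·cosθ·θ̈ − m·l·sinθ·θ̇² = -11.749556 + 1.075503 − -0.004088 = -10.669965

F_0 = 0.696108 N
F_1 = 14.019459 N
F_2 = -10.669965 N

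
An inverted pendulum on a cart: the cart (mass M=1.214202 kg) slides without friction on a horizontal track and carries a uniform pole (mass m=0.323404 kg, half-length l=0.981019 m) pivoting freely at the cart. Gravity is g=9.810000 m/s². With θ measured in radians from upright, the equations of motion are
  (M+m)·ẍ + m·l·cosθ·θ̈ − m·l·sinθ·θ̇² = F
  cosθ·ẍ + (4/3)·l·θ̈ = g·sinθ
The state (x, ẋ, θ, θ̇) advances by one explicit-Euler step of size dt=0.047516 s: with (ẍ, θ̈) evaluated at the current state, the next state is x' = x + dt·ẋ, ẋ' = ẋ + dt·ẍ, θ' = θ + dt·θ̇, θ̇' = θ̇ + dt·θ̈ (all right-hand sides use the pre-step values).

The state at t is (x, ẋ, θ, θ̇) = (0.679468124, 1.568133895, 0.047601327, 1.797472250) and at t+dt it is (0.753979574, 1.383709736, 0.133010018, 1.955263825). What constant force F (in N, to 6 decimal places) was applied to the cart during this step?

F = -4.964311 N

ẍ = (ẋ'−ẋ)/dt = (1.383709736−1.568133895)/0.047516 = -3.881306
θ̈ = (θ̇'−θ̇)/dt = (1.955263825−1.797472250)/0.047516 = 3.320809
sinθ=0.047583, cosθ=0.998867
F = (M+m)·ẍ + m·l·cosθ·θ̈ − m·l·sinθ·θ̇² = -5.967920 + 1.052385 − 0.048776 = -4.964311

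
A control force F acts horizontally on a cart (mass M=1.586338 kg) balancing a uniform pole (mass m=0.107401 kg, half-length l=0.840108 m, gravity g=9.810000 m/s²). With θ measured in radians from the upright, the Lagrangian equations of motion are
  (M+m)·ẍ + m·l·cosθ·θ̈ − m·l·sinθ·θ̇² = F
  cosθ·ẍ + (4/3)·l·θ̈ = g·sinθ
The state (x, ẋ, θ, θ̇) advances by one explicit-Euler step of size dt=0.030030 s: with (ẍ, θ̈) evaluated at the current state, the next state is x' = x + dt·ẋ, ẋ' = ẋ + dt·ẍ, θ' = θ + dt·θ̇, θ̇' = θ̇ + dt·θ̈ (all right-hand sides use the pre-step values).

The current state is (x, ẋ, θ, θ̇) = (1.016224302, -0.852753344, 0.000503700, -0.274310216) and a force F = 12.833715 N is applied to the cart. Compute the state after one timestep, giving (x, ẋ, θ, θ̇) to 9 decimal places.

(0.990616119, -0.613857104, -0.007733836, -0.487450511)

sinθ=0.000503700, cosθ=0.999999873
temp = (F + m·l·θ̇²·sinθ)/(M+m) = (12.833715 + 0.000003420)/1.693739 = 7.577152336
θ̈ = (g·sinθ − cosθ·temp)/(l·(4/3 − m·cos²θ/(M+m))) = -7.097578905
ẍ = temp − m·l·θ̈·cosθ/(M+m) = 7.955252731
Euler: x'=1.016224302+0.030030·-0.852753344=0.990616119, ẋ'=-0.852753344+0.030030·7.955252731=-0.613857104
       θ'=0.000503700+0.030030·-0.274310216=-0.007733836, θ̇'=-0.274310216+0.030030·-7.097578905=-0.487450511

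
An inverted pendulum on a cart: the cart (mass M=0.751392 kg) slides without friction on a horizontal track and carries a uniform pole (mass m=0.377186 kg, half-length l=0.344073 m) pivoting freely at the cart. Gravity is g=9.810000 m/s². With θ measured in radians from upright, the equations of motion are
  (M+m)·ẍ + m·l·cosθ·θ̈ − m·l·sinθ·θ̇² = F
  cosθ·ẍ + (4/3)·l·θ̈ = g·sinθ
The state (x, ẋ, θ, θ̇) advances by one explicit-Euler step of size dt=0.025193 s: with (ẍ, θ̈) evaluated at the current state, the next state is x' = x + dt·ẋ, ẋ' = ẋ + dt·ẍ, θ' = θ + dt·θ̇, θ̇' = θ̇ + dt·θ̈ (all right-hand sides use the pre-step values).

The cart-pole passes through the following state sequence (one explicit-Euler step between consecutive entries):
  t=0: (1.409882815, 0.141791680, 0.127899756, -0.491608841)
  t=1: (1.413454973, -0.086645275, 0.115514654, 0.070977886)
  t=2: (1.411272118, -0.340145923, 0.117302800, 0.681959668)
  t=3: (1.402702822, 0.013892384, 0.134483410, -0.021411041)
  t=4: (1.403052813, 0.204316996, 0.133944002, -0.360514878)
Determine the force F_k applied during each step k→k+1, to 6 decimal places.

F_0 = -7.362912 N
F_1 = -8.229773 N
F_2 = 12.254439 N
F_3 = 6.799407 N

step 0→1:
  ẍ = (ẋ'−ẋ)/dt = (-0.086645275−0.141791680)/0.025193 = -9.067477
  θ̈ = (θ̇'−θ̇)/dt = (0.070977886−-0.491608841)/0.025193 = 22.331073
  sinθ=0.127551, cosθ=0.991832
  F = (M+m)·ẍ + m·l·cosθ·θ̈ − m·l·sinθ·θ̇² = -10.233355 + 2.874444 − 0.004001 = -7.362912
step 1→2:
  ẍ = (ẋ'−ẋ)/dt = (-0.340145923−-0.086645275)/0.025193 = -10.062345
  θ̈ = (θ̇'−θ̇)/dt = (0.681959668−0.070977886)/0.025193 = 24.252045
  sinθ=0.115258, cosθ=0.993336
  F = (M+m)·ẍ + m·l·cosθ·θ̈ − m·l·sinθ·θ̇² = -11.356141 + 3.126443 − 0.000075 = -8.229773
step 2→3:
  ẍ = (ẋ'−ẋ)/dt = (0.013892384−-0.340145923)/0.025193 = 14.053043
  θ̈ = (θ̇'−θ̇)/dt = (-0.021411041−0.681959668)/0.025193 = -27.919291
  sinθ=0.117034, cosθ=0.993128
  F = (M+m)·ẍ + m·l·cosθ·θ̈ − m·l·sinθ·θ̇² = 15.859955 + -3.598452 − 0.007064 = 12.254439
step 3→4:
  ẍ = (ẋ'−ẋ)/dt = (0.204316996−0.013892384)/0.025193 = 7.558632
  θ̈ = (θ̇'−θ̇)/dt = (-0.360514878−-0.021411041)/0.025193 = -13.460240
  sinθ=0.134078, cosθ=0.990971
  F = (M+m)·ẍ + m·l·cosθ·θ̈ − m·l·sinθ·θ̇² = 8.530506 + -1.731091 − 0.000008 = 6.799407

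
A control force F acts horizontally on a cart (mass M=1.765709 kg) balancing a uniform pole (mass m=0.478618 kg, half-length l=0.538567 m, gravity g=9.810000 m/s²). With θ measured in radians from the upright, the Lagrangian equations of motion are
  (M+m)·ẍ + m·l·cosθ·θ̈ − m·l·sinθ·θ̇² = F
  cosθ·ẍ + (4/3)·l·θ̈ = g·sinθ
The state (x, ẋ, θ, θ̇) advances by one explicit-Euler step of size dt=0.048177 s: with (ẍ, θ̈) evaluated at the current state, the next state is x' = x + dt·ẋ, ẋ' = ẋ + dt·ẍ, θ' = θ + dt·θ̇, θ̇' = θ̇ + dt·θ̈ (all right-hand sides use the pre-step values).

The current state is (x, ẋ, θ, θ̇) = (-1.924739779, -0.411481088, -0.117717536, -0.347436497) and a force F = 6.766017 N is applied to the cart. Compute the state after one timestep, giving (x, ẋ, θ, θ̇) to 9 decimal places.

sinθ=-0.117445847, cosθ=0.993079288
temp = (F + m·l·θ̇²·sinθ)/(M+m) = (6.766017 + -0.003654410)/2.244327 = 3.013091492
θ̈ = (g·sinθ − cosθ·temp)/(l·(4/3 − m·cos²θ/(M+m))) = -6.852252221
ẍ = temp − m·l·θ̈·cosθ/(M+m) = 3.794647125
Euler: x'=-1.924739779+0.048177·-0.411481088=-1.944563703, ẋ'=-0.411481088+0.048177·3.794647125=-0.228666373
       θ'=-0.117717536+0.048177·-0.347436497=-0.134455984, θ̇'=-0.347436497+0.048177·-6.852252221=-0.677557452

(-1.944563703, -0.228666373, -0.134455984, -0.677557452)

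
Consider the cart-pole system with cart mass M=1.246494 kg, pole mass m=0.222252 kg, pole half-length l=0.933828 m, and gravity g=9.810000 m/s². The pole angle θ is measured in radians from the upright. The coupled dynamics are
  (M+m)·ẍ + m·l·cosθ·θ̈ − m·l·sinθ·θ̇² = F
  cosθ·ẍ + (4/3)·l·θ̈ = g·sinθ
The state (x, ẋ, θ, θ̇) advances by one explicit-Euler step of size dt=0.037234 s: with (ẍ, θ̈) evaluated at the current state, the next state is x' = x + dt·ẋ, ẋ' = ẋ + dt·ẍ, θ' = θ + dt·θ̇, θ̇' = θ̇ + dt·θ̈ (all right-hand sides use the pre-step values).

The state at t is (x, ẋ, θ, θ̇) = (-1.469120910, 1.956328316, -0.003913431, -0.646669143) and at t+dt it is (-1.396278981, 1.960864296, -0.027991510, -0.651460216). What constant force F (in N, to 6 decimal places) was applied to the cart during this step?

ẍ = (ẋ'−ẋ)/dt = (1.960864296−1.956328316)/0.037234 = 0.121824
θ̈ = (θ̇'−θ̇)/dt = (-0.651460216−-0.646669143)/0.037234 = -0.128675
sinθ=-0.003913, cosθ=0.999992
F = (M+m)·ẍ + m·l·cosθ·θ̈ − m·l·sinθ·θ̇² = 0.178928 + -0.026706 − -0.000340 = 0.152562

F = 0.152562 N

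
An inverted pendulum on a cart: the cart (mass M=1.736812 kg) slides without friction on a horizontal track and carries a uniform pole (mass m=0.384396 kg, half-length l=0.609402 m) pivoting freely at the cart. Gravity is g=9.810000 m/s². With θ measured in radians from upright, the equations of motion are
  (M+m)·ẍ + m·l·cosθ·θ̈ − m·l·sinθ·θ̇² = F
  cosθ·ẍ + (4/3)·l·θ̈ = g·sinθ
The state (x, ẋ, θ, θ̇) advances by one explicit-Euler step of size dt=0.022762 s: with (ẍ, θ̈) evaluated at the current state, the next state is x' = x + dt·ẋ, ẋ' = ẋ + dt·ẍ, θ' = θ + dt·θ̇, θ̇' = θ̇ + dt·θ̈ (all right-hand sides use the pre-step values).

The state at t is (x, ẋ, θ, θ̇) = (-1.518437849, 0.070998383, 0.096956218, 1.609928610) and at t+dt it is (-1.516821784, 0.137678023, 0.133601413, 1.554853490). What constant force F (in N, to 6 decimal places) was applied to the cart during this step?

F = 5.591016 N

ẍ = (ẋ'−ẋ)/dt = (0.137678023−0.070998383)/0.022762 = 2.929428
θ̈ = (θ̇'−θ̇)/dt = (1.554853490−1.609928610)/0.022762 = -2.419608
sinθ=0.096804, cosθ=0.995303
F = (M+m)·ẍ + m·l·cosθ·θ̈ − m·l·sinθ·θ̇² = 6.213926 + -0.564135 − 0.058775 = 5.591016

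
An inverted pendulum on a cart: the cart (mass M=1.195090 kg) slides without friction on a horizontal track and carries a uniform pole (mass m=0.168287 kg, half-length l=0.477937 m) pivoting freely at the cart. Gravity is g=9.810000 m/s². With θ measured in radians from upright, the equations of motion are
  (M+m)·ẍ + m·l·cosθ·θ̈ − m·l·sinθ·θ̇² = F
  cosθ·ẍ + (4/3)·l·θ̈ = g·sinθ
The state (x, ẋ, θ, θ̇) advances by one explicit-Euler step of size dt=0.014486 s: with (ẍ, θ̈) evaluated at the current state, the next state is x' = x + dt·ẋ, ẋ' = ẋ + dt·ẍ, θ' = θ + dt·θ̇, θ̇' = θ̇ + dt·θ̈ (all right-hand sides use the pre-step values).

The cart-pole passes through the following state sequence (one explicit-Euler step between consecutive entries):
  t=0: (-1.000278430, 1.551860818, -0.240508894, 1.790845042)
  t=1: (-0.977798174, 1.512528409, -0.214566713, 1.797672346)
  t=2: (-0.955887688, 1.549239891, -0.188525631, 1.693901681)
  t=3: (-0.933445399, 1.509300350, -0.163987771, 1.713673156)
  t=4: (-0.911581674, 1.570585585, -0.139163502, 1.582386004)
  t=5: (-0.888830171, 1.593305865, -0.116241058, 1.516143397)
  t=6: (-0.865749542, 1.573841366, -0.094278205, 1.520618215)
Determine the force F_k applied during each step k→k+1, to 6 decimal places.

step 0→1:
  ẍ = (ẋ'−ẋ)/dt = (1.512528409−1.551860818)/0.014486 = -2.715201
  θ̈ = (θ̇'−θ̇)/dt = (1.797672346−1.790845042)/0.014486 = 0.471304
  sinθ=-0.238197, cosθ=0.971217
  F = (M+m)·ẍ + m·l·cosθ·θ̈ − m·l·sinθ·θ̇² = -3.701843 + 0.036816 − -0.061443 = -3.603584
step 1→2:
  ẍ = (ẋ'−ẋ)/dt = (1.549239891−1.512528409)/0.014486 = 2.534273
  θ̈ = (θ̇'−θ̇)/dt = (1.693901681−1.797672346)/0.014486 = -7.163514
  sinθ=-0.212924, cosθ=0.977069
  F = (M+m)·ẍ + m·l·cosθ·θ̈ − m·l·sinθ·θ̇² = 3.455170 + -0.562953 − -0.055344 = 2.947560
step 2→3:
  ẍ = (ẋ'−ẋ)/dt = (1.509300350−1.549239891)/0.014486 = -2.757113
  θ̈ = (θ̇'−θ̇)/dt = (1.713673156−1.693901681)/0.014486 = 1.364868
  sinθ=-0.187411, cosθ=0.982282
  F = (M+m)·ẍ + m·l·cosθ·θ̈ − m·l·sinθ·θ̇² = -3.758985 + 0.107832 − -0.043251 = -3.607902
step 3→4:
  ẍ = (ẋ'−ẋ)/dt = (1.570585585−1.509300350)/0.014486 = 4.230653
  θ̈ = (θ̇'−θ̇)/dt = (1.582386004−1.713673156)/0.014486 = -9.063037
  sinθ=-0.163254, cosθ=0.986584
  F = (M+m)·ẍ + m·l·cosθ·θ̈ − m·l·sinθ·θ̇² = 5.767975 + -0.719166 − -0.038560 = 5.087369
step 4→5:
  ẍ = (ẋ'−ẋ)/dt = (1.593305865−1.570585585)/0.014486 = 1.568430
  θ̈ = (θ̇'−θ̇)/dt = (1.516143397−1.582386004)/0.014486 = -4.572871
  sinθ=-0.138715, cosθ=0.990332
  F = (M+m)·ẍ + m·l·cosθ·θ̈ − m·l·sinθ·θ̇² = 2.138362 + -0.364243 − -0.027936 = 1.802055
step 5→6:
  ẍ = (ẋ'−ẋ)/dt = (1.573841366−1.593305865)/0.014486 = -1.343677
  θ̈ = (θ̇'−θ̇)/dt = (1.520618215−1.516143397)/0.014486 = 0.308906
  sinθ=-0.115979, cosθ=0.993252
  F = (M+m)·ẍ + m·l·cosθ·θ̈ − m·l·sinθ·θ̇² = -1.831938 + 0.024678 − -0.021443 = -1.785817

F_0 = -3.603584 N
F_1 = 2.947560 N
F_2 = -3.607902 N
F_3 = 5.087369 N
F_4 = 1.802055 N
F_5 = -1.785817 N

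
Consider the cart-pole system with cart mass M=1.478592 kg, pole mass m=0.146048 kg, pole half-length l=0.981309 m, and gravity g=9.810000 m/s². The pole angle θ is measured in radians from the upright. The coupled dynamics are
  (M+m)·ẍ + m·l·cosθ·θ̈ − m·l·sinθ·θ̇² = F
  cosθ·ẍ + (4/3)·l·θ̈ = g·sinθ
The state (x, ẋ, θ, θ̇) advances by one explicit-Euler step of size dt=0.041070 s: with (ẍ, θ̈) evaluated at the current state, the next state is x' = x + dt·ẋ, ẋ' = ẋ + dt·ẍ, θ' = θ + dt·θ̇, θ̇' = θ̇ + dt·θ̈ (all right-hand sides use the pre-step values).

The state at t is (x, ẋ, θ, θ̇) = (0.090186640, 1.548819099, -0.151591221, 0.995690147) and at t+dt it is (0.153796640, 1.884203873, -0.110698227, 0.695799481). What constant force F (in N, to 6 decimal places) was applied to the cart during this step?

ẍ = (ẋ'−ẋ)/dt = (1.884203873−1.548819099)/0.041070 = 8.166174
θ̈ = (θ̇'−θ̇)/dt = (0.695799481−0.995690147)/0.041070 = -7.301940
sinθ=-0.151011, cosθ=0.988532
F = (M+m)·ẍ + m·l·cosθ·θ̈ − m·l·sinθ·θ̇² = 13.267093 + -1.034500 − -0.021457 = 12.254050

F = 12.254050 N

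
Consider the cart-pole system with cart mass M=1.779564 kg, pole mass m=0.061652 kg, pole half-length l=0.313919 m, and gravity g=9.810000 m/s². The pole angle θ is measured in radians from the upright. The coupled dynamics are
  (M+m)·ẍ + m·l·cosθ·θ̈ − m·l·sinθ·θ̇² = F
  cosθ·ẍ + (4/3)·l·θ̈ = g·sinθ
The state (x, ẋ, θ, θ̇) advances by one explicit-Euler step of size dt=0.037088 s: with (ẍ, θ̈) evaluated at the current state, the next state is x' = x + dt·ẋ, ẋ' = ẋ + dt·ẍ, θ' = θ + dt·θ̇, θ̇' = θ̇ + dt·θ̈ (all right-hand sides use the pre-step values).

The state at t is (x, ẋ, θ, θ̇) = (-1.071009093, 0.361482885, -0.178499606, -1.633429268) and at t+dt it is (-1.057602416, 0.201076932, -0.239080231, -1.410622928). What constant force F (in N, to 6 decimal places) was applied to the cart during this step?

ẍ = (ẋ'−ẋ)/dt = (0.201076932−0.361482885)/0.037088 = -4.325010
θ̈ = (θ̇'−θ̇)/dt = (-1.410622928−-1.633429268)/0.037088 = 6.007505
sinθ=-0.177553, cosθ=0.984111
F = (M+m)·ẍ + m·l·cosθ·θ̈ − m·l·sinθ·θ̇² = -7.963277 + 0.114420 − -0.009168 = -7.839688

F = -7.839688 N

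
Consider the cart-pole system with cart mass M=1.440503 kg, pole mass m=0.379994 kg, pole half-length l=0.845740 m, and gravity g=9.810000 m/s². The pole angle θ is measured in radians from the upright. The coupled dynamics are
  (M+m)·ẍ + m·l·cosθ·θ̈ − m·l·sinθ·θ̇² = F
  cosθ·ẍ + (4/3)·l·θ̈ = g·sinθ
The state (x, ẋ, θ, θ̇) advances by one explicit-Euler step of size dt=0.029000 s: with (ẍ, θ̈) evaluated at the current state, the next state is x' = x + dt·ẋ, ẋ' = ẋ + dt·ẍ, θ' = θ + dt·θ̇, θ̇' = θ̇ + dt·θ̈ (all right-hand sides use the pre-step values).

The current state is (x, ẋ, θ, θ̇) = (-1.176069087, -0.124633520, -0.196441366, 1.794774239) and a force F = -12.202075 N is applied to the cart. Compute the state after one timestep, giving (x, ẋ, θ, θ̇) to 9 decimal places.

(-1.179683459, -0.347220464, -0.144392913, 1.939126353)

sinθ=-0.195180382, cosθ=0.980767362
temp = (F + m·l·θ̇²·sinθ)/(M+m) = (-12.202075 + -0.202054920)/1.820497 = -6.813595364
θ̈ = (g·sinθ − cosθ·temp)/(l·(4/3 − m·cos²θ/(M+m))) = 4.977659112
ẍ = temp − m·l·θ̈·cosθ/(M+m) = -7.675411853
Euler: x'=-1.176069087+0.029000·-0.124633520=-1.179683459, ẋ'=-0.124633520+0.029000·-7.675411853=-0.347220464
       θ'=-0.196441366+0.029000·1.794774239=-0.144392913, θ̇'=1.794774239+0.029000·4.977659112=1.939126353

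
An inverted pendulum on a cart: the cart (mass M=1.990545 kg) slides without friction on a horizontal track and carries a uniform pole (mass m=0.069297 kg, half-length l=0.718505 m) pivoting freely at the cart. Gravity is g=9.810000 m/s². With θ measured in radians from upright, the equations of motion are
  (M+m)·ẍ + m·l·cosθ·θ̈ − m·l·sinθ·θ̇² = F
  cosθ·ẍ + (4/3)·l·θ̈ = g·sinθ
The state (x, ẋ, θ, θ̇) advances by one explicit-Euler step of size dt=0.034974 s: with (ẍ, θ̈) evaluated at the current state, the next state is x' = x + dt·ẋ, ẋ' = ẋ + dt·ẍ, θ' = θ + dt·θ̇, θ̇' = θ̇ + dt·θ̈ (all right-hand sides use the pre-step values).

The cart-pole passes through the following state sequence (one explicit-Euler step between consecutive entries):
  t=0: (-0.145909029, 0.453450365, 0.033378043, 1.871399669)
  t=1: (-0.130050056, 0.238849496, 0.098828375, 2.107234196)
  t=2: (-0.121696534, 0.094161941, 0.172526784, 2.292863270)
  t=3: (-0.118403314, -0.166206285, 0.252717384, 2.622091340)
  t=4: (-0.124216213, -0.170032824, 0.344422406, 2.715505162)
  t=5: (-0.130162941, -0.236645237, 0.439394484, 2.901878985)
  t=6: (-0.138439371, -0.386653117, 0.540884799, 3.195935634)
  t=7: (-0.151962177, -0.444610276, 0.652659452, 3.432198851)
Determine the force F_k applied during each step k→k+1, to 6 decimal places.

step 0→1:
  ẍ = (ẋ'−ẋ)/dt = (0.238849496−0.453450365)/0.034974 = -6.136012
  θ̈ = (θ̇'−θ̇)/dt = (2.107234196−1.871399669)/0.034974 = 6.743139
  sinθ=0.033372, cosθ=0.999443
  F = (M+m)·ẍ + m·l·cosθ·θ̈ − m·l·sinθ·θ̇² = -12.639214 + 0.335555 − 0.005819 = -12.309478
step 1→2:
  ẍ = (ẋ'−ẋ)/dt = (0.094161941−0.238849496)/0.034974 = -4.137003
  θ̈ = (θ̇'−θ̇)/dt = (2.292863270−2.107234196)/0.034974 = 5.307631
  sinθ=0.098668, cosθ=0.995120
  F = (M+m)·ẍ + m·l·cosθ·θ̈ − m·l·sinθ·θ̇² = -8.521573 + 0.262979 − 0.021814 = -8.280409
step 2→3:
  ẍ = (ẋ'−ẋ)/dt = (-0.166206285−0.094161941)/0.034974 = -7.444622
  θ̈ = (θ̇'−θ̇)/dt = (2.622091340−2.292863270)/0.034974 = 9.413509
  sinθ=0.171672, cosθ=0.985154
  F = (M+m)·ẍ + m·l·cosθ·θ̈ − m·l·sinθ·θ̇² = -15.334746 + 0.461743 − 0.044937 = -14.917940
step 3→4:
  ẍ = (ẋ'−ẋ)/dt = (-0.170032824−-0.166206285)/0.034974 = -0.109411
  θ̈ = (θ̇'−θ̇)/dt = (2.715505162−2.622091340)/0.034974 = 2.670950
  sinθ=0.250036, cosθ=0.968237
  F = (M+m)·ẍ + m·l·cosθ·θ̈ − m·l·sinθ·θ̇² = -0.225369 + 0.128763 − 0.085594 = -0.182200
step 4→5:
  ẍ = (ẋ'−ẋ)/dt = (-0.236645237−-0.170032824)/0.034974 = -1.904627
  θ̈ = (θ̇'−θ̇)/dt = (2.901878985−2.715505162)/0.034974 = 5.328925
  sinθ=0.337653, cosθ=0.941271
  F = (M+m)·ẍ + m·l·cosθ·θ̈ − m·l·sinθ·θ̇² = -3.923230 + 0.249746 − 0.123970 = -3.797454
step 5→6:
  ẍ = (ẋ'−ẋ)/dt = (-0.386653117−-0.236645237)/0.034974 = -4.289126
  θ̈ = (θ̇'−θ̇)/dt = (3.195935634−2.901878985)/0.034974 = 8.407864
  sinθ=0.425392, cosθ=0.905009
  F = (M+m)·ẍ + m·l·cosθ·θ̈ − m·l·sinθ·θ̇² = -8.834921 + 0.378864 − 0.178358 = -8.634415
step 6→7:
  ẍ = (ẋ'−ẋ)/dt = (-0.444610276−-0.386653117)/0.034974 = -1.657150
  θ̈ = (θ̇'−θ̇)/dt = (3.432198851−3.195935634)/0.034974 = 6.755396
  sinθ=0.514895, cosθ=0.857253
  F = (M+m)·ẍ + m·l·cosθ·θ̈ − m·l·sinθ·θ̇² = -3.413467 + 0.288340 − 0.261854 = -3.386981

F_0 = -12.309478 N
F_1 = -8.280409 N
F_2 = -14.917940 N
F_3 = -0.182200 N
F_4 = -3.797454 N
F_5 = -8.634415 N
F_6 = -3.386981 N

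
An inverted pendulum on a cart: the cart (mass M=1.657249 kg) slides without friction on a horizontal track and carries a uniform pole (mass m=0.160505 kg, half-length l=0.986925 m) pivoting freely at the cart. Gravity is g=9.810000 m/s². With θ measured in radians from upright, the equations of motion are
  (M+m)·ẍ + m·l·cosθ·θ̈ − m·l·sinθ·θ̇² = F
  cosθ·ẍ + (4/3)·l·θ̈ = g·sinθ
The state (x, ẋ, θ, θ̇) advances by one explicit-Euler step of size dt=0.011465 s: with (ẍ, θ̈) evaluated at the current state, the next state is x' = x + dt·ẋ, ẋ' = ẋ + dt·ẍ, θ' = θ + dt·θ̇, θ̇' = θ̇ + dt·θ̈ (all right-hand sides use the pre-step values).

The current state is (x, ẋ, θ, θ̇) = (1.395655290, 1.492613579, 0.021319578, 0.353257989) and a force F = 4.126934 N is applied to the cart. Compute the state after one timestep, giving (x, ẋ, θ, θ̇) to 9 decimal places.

sinθ=0.021317963, cosθ=0.999772746
temp = (F + m·l·θ̇²·sinθ)/(M+m) = (4.126934 + 0.000421408)/1.817754 = 2.270579742
θ̈ = (g·sinθ − cosθ·temp)/(l·(4/3 − m·cos²θ/(M+m))) = -1.677198845
ẍ = temp − m·l·θ̈·cosθ/(M+m) = 2.416704382
Euler: x'=1.395655290+0.011465·1.492613579=1.412768105, ẋ'=1.492613579+0.011465·2.416704382=1.520321095
       θ'=0.021319578+0.011465·0.353257989=0.025369681, θ̇'=0.353257989+0.011465·-1.677198845=0.334028904

(1.412768105, 1.520321095, 0.025369681, 0.334028904)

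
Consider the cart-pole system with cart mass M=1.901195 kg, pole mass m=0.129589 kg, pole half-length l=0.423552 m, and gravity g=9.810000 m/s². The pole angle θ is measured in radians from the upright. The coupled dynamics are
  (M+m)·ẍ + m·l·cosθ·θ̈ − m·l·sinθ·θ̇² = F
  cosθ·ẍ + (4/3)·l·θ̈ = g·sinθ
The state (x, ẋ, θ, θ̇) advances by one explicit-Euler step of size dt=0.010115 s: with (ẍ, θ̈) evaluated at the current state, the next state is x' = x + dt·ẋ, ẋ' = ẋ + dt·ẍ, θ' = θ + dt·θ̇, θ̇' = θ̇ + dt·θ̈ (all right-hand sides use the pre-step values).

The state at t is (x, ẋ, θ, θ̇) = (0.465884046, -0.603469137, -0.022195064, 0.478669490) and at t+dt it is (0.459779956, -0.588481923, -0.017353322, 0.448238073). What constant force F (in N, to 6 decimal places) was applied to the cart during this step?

ẍ = (ẋ'−ẋ)/dt = (-0.588481923−-0.603469137)/0.010115 = 1.481682
θ̈ = (θ̇'−θ̇)/dt = (0.448238073−0.478669490)/0.010115 = -3.008543
sinθ=-0.022193, cosθ=0.999754
F = (M+m)·ẍ + m·l·cosθ·θ̈ − m·l·sinθ·θ̇² = 3.008976 + -0.165091 − -0.000279 = 2.844164

F = 2.844164 N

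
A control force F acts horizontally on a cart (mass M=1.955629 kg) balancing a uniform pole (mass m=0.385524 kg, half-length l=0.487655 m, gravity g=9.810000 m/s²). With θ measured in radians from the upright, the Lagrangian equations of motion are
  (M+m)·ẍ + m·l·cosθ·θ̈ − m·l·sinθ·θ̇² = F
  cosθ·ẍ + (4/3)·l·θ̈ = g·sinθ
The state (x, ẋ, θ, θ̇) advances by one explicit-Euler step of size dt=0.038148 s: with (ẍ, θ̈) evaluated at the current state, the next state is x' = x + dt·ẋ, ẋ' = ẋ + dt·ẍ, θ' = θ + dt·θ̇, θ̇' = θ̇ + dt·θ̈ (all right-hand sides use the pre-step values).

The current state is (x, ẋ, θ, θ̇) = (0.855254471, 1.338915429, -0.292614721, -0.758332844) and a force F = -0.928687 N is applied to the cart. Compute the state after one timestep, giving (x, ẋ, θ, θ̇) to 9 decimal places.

(0.906331417, 1.335673190, -0.321543602, -0.919582043)

sinθ=-0.288456785, cosθ=0.957492915
temp = (F + m·l·θ̇²·sinθ)/(M+m) = (-0.928687 + -0.031186353)/2.341153 = -0.410000266
θ̈ = (g·sinθ − cosθ·temp)/(l·(4/3 − m·cos²θ/(M+m))) = -4.226937168
ẍ = temp − m·l·θ̈·cosθ/(M+m) = -0.084991058
Euler: x'=0.855254471+0.038148·1.338915429=0.906331417, ẋ'=1.338915429+0.038148·-0.084991058=1.335673190
       θ'=-0.292614721+0.038148·-0.758332844=-0.321543602, θ̇'=-0.758332844+0.038148·-4.226937168=-0.919582043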